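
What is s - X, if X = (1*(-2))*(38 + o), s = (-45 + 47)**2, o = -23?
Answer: 34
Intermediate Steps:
s = 4 (s = 2**2 = 4)
X = -30 (X = (1*(-2))*(38 - 23) = -2*15 = -30)
s - X = 4 - 1*(-30) = 4 + 30 = 34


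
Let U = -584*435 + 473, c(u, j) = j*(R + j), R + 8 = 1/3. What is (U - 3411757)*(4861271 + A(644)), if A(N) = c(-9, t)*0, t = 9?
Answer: -17818133266804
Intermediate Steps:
R = -23/3 (R = -8 + 1/3 = -8 + ⅓ = -23/3 ≈ -7.6667)
c(u, j) = j*(-23/3 + j)
U = -253567 (U = -254040 + 473 = -253567)
A(N) = 0 (A(N) = ((⅓)*9*(-23 + 3*9))*0 = ((⅓)*9*(-23 + 27))*0 = ((⅓)*9*4)*0 = 12*0 = 0)
(U - 3411757)*(4861271 + A(644)) = (-253567 - 3411757)*(4861271 + 0) = -3665324*4861271 = -17818133266804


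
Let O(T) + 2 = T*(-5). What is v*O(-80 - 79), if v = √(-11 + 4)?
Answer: 793*I*√7 ≈ 2098.1*I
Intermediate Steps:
v = I*√7 (v = √(-7) = I*√7 ≈ 2.6458*I)
O(T) = -2 - 5*T (O(T) = -2 + T*(-5) = -2 - 5*T)
v*O(-80 - 79) = (I*√7)*(-2 - 5*(-80 - 79)) = (I*√7)*(-2 - 5*(-159)) = (I*√7)*(-2 + 795) = (I*√7)*793 = 793*I*√7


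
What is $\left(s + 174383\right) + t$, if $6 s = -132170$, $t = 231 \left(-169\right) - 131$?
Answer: $\frac{339554}{3} \approx 1.1318 \cdot 10^{5}$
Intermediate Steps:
$t = -39170$ ($t = -39039 - 131 = -39170$)
$s = - \frac{66085}{3}$ ($s = \frac{1}{6} \left(-132170\right) = - \frac{66085}{3} \approx -22028.0$)
$\left(s + 174383\right) + t = \left(- \frac{66085}{3} + 174383\right) - 39170 = \frac{457064}{3} - 39170 = \frac{339554}{3}$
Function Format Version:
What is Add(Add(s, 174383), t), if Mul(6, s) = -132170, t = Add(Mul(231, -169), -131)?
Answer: Rational(339554, 3) ≈ 1.1318e+5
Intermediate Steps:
t = -39170 (t = Add(-39039, -131) = -39170)
s = Rational(-66085, 3) (s = Mul(Rational(1, 6), -132170) = Rational(-66085, 3) ≈ -22028.)
Add(Add(s, 174383), t) = Add(Add(Rational(-66085, 3), 174383), -39170) = Add(Rational(457064, 3), -39170) = Rational(339554, 3)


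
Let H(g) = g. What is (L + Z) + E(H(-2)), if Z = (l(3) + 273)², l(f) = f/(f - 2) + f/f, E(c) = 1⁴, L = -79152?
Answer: -2422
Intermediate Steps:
E(c) = 1
l(f) = 1 + f/(-2 + f) (l(f) = f/(-2 + f) + 1 = 1 + f/(-2 + f))
Z = 76729 (Z = (2*(-1 + 3)/(-2 + 3) + 273)² = (2*2/1 + 273)² = (2*1*2 + 273)² = (4 + 273)² = 277² = 76729)
(L + Z) + E(H(-2)) = (-79152 + 76729) + 1 = -2423 + 1 = -2422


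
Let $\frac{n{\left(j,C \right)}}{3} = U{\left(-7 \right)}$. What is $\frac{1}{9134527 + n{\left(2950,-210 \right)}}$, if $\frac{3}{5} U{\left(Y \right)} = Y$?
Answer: $\frac{1}{9134492} \approx 1.0948 \cdot 10^{-7}$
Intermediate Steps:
$U{\left(Y \right)} = \frac{5 Y}{3}$
$n{\left(j,C \right)} = -35$ ($n{\left(j,C \right)} = 3 \cdot \frac{5}{3} \left(-7\right) = 3 \left(- \frac{35}{3}\right) = -35$)
$\frac{1}{9134527 + n{\left(2950,-210 \right)}} = \frac{1}{9134527 - 35} = \frac{1}{9134492}$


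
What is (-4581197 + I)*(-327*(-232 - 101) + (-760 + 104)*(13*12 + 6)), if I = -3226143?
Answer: -20447423460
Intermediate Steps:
(-4581197 + I)*(-327*(-232 - 101) + (-760 + 104)*(13*12 + 6)) = (-4581197 - 3226143)*(-327*(-232 - 101) + (-760 + 104)*(13*12 + 6)) = -7807340*(-327*(-333) - 656*(156 + 6)) = -7807340*(108891 - 656*162) = -7807340*(108891 - 106272) = -7807340*2619 = -20447423460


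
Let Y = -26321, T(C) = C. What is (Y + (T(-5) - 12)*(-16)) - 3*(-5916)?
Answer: -8301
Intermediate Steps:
(Y + (T(-5) - 12)*(-16)) - 3*(-5916) = (-26321 + (-5 - 12)*(-16)) - 3*(-5916) = (-26321 - 17*(-16)) + 17748 = (-26321 + 272) + 17748 = -26049 + 17748 = -8301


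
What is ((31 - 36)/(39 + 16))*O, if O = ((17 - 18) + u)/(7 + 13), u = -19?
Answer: 1/11 ≈ 0.090909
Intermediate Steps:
O = -1 (O = ((17 - 18) - 19)/(7 + 13) = (-1 - 19)/20 = -20*1/20 = -1)
((31 - 36)/(39 + 16))*O = ((31 - 36)/(39 + 16))*(-1) = -5/55*(-1) = -5*1/55*(-1) = -1/11*(-1) = 1/11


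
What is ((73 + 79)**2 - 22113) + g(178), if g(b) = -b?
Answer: 813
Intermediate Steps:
((73 + 79)**2 - 22113) + g(178) = ((73 + 79)**2 - 22113) - 1*178 = (152**2 - 22113) - 178 = (23104 - 22113) - 178 = 991 - 178 = 813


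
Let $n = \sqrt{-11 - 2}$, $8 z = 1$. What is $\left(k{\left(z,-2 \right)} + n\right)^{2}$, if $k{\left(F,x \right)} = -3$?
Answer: $\left(3 - i \sqrt{13}\right)^{2} \approx -4.0 - 21.633 i$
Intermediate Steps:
$z = \frac{1}{8}$ ($z = \frac{1}{8} \cdot 1 = \frac{1}{8} \approx 0.125$)
$n = i \sqrt{13}$ ($n = \sqrt{-13} = i \sqrt{13} \approx 3.6056 i$)
$\left(k{\left(z,-2 \right)} + n\right)^{2} = \left(-3 + i \sqrt{13}\right)^{2}$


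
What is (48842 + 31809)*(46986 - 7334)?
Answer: 3197973452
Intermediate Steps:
(48842 + 31809)*(46986 - 7334) = 80651*39652 = 3197973452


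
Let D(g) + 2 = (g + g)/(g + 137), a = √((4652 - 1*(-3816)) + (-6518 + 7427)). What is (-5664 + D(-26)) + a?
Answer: -628978/111 + √9377 ≈ -5569.6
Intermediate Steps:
a = √9377 (a = √((4652 + 3816) + 909) = √(8468 + 909) = √9377 ≈ 96.835)
D(g) = -2 + 2*g/(137 + g) (D(g) = -2 + (g + g)/(g + 137) = -2 + (2*g)/(137 + g) = -2 + 2*g/(137 + g))
(-5664 + D(-26)) + a = (-5664 - 274/(137 - 26)) + √9377 = (-5664 - 274/111) + √9377 = -628978/111 + √9377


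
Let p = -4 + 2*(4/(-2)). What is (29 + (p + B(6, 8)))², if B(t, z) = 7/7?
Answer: 484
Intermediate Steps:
B(t, z) = 1 (B(t, z) = 7*(⅐) = 1)
p = -8 (p = -4 + 2*(4*(-½)) = -4 + 2*(-2) = -4 - 4 = -8)
(29 + (p + B(6, 8)))² = (29 + (-8 + 1))² = (29 - 7)² = 22² = 484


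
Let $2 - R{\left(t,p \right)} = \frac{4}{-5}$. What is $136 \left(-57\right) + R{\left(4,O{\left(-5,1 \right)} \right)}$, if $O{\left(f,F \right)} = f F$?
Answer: $- \frac{38746}{5} \approx -7749.2$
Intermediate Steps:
$O{\left(f,F \right)} = F f$
$R{\left(t,p \right)} = \frac{14}{5}$ ($R{\left(t,p \right)} = 2 - \frac{4}{-5} = 2 - 4 \left(- \frac{1}{5}\right) = 2 - - \frac{4}{5} = 2 + \frac{4}{5} = \frac{14}{5}$)
$136 \left(-57\right) + R{\left(4,O{\left(-5,1 \right)} \right)} = 136 \left(-57\right) + \frac{14}{5} = -7752 + \frac{14}{5} = - \frac{38746}{5}$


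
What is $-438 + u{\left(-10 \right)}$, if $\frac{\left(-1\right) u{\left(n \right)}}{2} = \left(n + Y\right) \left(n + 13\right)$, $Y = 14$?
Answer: $-462$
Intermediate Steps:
$u{\left(n \right)} = - 2 \left(13 + n\right) \left(14 + n\right)$ ($u{\left(n \right)} = - 2 \left(n + 14\right) \left(n + 13\right) = - 2 \left(14 + n\right) \left(13 + n\right) = - 2 \left(13 + n\right) \left(14 + n\right)$)
$-438 + u{\left(-10 \right)} = -438 - \left(-176 + 200\right) = -438 - 24 = -462$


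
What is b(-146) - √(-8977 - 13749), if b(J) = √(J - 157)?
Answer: I*(√303 - √22726) ≈ -133.34*I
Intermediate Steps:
b(J) = √(-157 + J)
b(-146) - √(-8977 - 13749) = √(-157 - 146) - √(-8977 - 13749) = √(-303) - √(-22726) = I*√303 - I*√22726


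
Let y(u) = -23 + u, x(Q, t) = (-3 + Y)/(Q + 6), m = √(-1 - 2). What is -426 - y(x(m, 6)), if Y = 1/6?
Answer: (-2418*√3 + 14491*I)/(6*(√3 - 6*I)) ≈ -402.56 - 0.12583*I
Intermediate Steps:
Y = ⅙ ≈ 0.16667
m = I*√3 (m = √(-3) = I*√3 ≈ 1.732*I)
x(Q, t) = -17/(6*(6 + Q)) (x(Q, t) = (-3 + ⅙)/(Q + 6) = -17/(6*(6 + Q)))
-426 - y(x(m, 6)) = -426 - (-23 - 17/(36 + 6*(I*√3))) = -426 - (-23 - 17/(36 + 6*I*√3)) = -426 + (23 + 17/(36 + 6*I*√3)) = -403 + 17/(36 + 6*I*√3)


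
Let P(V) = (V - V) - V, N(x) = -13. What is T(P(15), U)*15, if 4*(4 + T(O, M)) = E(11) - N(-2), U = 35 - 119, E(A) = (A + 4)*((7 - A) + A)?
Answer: 765/2 ≈ 382.50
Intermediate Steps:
E(A) = 28 + 7*A (E(A) = (4 + A)*7 = 28 + 7*A)
P(V) = -V (P(V) = 0 - V = -V)
U = -84
T(O, M) = 51/2 (T(O, M) = -4 + ((28 + 7*11) - 1*(-13))/4 = -4 + ((28 + 77) + 13)/4 = -4 + (105 + 13)/4 = -4 + (¼)*118 = -4 + 59/2 = 51/2)
T(P(15), U)*15 = (51/2)*15 = 765/2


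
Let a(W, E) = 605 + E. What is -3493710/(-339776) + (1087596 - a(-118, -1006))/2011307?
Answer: 3698299323821/341696923616 ≈ 10.823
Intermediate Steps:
-3493710/(-339776) + (1087596 - a(-118, -1006))/2011307 = -3493710/(-339776) + (1087596 - (605 - 1006))/2011307 = -3493710*(-1/339776) + (1087596 - 1*(-401))*(1/2011307) = 1746855/169888 + (1087596 + 401)*(1/2011307) = 1746855/169888 + 1087997*(1/2011307) = 1746855/169888 + 1087997/2011307 = 3698299323821/341696923616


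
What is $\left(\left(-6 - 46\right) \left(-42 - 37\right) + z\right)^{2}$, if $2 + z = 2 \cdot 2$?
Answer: $16892100$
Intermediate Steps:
$z = 2$ ($z = -2 + 2 \cdot 2 = -2 + 4 = 2$)
$\left(\left(-6 - 46\right) \left(-42 - 37\right) + z\right)^{2} = \left(\left(-6 - 46\right) \left(-42 - 37\right) + 2\right)^{2} = \left(\left(-52\right) \left(-79\right) + 2\right)^{2} = \left(4108 + 2\right)^{2} = 4110^{2} = 16892100$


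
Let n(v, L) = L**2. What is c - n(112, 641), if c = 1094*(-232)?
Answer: -664689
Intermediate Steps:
c = -253808
c - n(112, 641) = -253808 - 1*641**2 = -253808 - 1*410881 = -253808 - 410881 = -664689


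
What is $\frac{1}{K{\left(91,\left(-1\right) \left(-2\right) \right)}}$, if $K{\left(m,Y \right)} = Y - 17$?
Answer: $- \frac{1}{15} \approx -0.066667$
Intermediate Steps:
$K{\left(m,Y \right)} = -17 + Y$ ($K{\left(m,Y \right)} = Y - 17 = -17 + Y$)
$\frac{1}{K{\left(91,\left(-1\right) \left(-2\right) \right)}} = \frac{1}{-17 - -2} = \frac{1}{-17 + 2} = \frac{1}{-15} = - \frac{1}{15}$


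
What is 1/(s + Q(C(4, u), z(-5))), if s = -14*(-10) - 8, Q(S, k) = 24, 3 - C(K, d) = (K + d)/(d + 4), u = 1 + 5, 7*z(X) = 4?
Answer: 1/156 ≈ 0.0064103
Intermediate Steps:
z(X) = 4/7 (z(X) = (1/7)*4 = 4/7)
u = 6
C(K, d) = 3 - (K + d)/(4 + d) (C(K, d) = 3 - (K + d)/(d + 4) = 3 - (K + d)/(4 + d))
s = 132 (s = 140 - 8 = 132)
1/(s + Q(C(4, u), z(-5))) = 1/(132 + 24) = 1/156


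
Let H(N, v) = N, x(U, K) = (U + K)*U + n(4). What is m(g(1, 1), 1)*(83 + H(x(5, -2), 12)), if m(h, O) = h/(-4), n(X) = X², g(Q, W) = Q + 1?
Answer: -57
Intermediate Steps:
g(Q, W) = 1 + Q
x(U, K) = 16 + U*(K + U) (x(U, K) = (U + K)*U + 4² = (K + U)*U + 16 = U*(K + U) + 16 = 16 + U*(K + U))
m(h, O) = -h/4 (m(h, O) = h*(-¼) = -h/4)
m(g(1, 1), 1)*(83 + H(x(5, -2), 12)) = (-(1 + 1)/4)*(83 + (16 + 5² - 2*5)) = (-¼*2)*(83 + (16 + 25 - 10)) = -(83 + 31)/2 = -½*114 = -57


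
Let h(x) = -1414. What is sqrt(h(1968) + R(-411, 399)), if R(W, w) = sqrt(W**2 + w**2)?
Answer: sqrt(-1414 + 3*sqrt(36458)) ≈ 29.003*I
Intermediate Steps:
sqrt(h(1968) + R(-411, 399)) = sqrt(-1414 + sqrt((-411)**2 + 399**2)) = sqrt(-1414 + sqrt(168921 + 159201)) = sqrt(-1414 + sqrt(328122)) = sqrt(-1414 + 3*sqrt(36458))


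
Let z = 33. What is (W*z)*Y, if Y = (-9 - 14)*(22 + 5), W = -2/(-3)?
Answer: -13662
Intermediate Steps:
W = ⅔ (W = -2*(-⅓) = ⅔ ≈ 0.66667)
Y = -621 (Y = -23*27 = -621)
(W*z)*Y = ((⅔)*33)*(-621) = 22*(-621) = -13662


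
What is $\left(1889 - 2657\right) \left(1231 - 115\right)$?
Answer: $-857088$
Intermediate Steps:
$\left(1889 - 2657\right) \left(1231 - 115\right) = \left(-768\right) 1116 = -857088$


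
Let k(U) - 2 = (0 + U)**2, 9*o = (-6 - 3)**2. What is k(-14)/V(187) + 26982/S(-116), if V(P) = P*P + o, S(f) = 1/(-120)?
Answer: -56626583661/17489 ≈ -3.2378e+6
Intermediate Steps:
S(f) = -1/120
o = 9 (o = (-6 - 3)**2/9 = (1/9)*(-9)**2 = (1/9)*81 = 9)
k(U) = 2 + U**2 (k(U) = 2 + (0 + U)**2 = 2 + U**2)
V(P) = 9 + P**2 (V(P) = P*P + 9 = P**2 + 9 = 9 + P**2)
k(-14)/V(187) + 26982/S(-116) = (2 + (-14)**2)/(9 + 187**2) + 26982/(-1/120) = (2 + 196)/(9 + 34969) + 26982*(-120) = 198/34978 - 3237840 = 198*(1/34978) - 3237840 = 99/17489 - 3237840 = -56626583661/17489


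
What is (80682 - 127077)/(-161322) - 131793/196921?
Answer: -4041653517/10589229854 ≈ -0.38168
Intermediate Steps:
(80682 - 127077)/(-161322) - 131793/196921 = -46395*(-1/161322) - 131793*1/196921 = 15465/53774 - 131793/196921 = -4041653517/10589229854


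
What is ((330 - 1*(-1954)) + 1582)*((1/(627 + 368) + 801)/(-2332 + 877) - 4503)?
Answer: -25205943726086/1447725 ≈ -1.7411e+7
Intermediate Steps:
((330 - 1*(-1954)) + 1582)*((1/(627 + 368) + 801)/(-2332 + 877) - 4503) = ((330 + 1954) + 1582)*((1/995 + 801)/(-1455) - 4503) = (2284 + 1582)*((1/995 + 801)*(-1/1455) - 4503) = 3866*((796996/995)*(-1/1455) - 4503) = 3866*(-796996/1447725 - 4503) = 3866*(-6519902671/1447725) = -25205943726086/1447725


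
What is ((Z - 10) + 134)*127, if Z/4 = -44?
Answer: -6604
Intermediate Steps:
Z = -176 (Z = 4*(-44) = -176)
((Z - 10) + 134)*127 = ((-176 - 10) + 134)*127 = (-186 + 134)*127 = -52*127 = -6604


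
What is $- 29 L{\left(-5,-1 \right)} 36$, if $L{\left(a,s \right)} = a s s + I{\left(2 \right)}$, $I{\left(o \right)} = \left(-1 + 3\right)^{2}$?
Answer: $1044$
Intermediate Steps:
$I{\left(o \right)} = 4$ ($I{\left(o \right)} = 2^{2} = 4$)
$L{\left(a,s \right)} = 4 + a s^{2}$ ($L{\left(a,s \right)} = a s s + 4 = a s^{2} + 4 = 4 + a s^{2}$)
$- 29 L{\left(-5,-1 \right)} 36 = - 29 \left(4 - 5 \left(-1\right)^{2}\right) 36 = - 29 \left(4 - 5\right) 36 = \left(-29\right) \left(-1\right) 36 = 29 \cdot 36 = 1044$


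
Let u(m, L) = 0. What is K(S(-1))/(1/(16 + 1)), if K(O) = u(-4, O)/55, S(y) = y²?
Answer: 0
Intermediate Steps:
K(O) = 0 (K(O) = 0/55 = 0*(1/55) = 0)
K(S(-1))/(1/(16 + 1)) = 0/1/(16 + 1) = 0/1/17 = 0/(1/17) = 17*0 = 0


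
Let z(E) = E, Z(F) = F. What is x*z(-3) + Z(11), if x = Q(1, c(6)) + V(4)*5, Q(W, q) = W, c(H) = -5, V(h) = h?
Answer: -52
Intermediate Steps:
x = 21 (x = 1 + 4*5 = 1 + 20 = 21)
x*z(-3) + Z(11) = 21*(-3) + 11 = -63 + 11 = -52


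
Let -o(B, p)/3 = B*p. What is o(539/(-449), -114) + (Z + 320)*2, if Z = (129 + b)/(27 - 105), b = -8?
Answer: 3963529/17511 ≈ 226.35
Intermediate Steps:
Z = -121/78 (Z = (129 - 8)/(27 - 105) = 121/(-78) = 121*(-1/78) = -121/78 ≈ -1.5513)
o(B, p) = -3*B*p
o(539/(-449), -114) + (Z + 320)*2 = -3*539/(-449)*(-114) + (-121/78 + 320)*2 = -3*539*(-1/449)*(-114) + (24839/78)*2 = -3*(-539/449)*(-114) + 24839/39 = -184338/449 + 24839/39 = 3963529/17511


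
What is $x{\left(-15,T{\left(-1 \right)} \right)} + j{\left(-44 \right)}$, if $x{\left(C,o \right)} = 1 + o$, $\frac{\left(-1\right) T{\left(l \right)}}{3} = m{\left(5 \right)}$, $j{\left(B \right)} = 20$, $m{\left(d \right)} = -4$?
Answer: $33$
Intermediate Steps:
$T{\left(l \right)} = 12$ ($T{\left(l \right)} = \left(-3\right) \left(-4\right) = 12$)
$x{\left(-15,T{\left(-1 \right)} \right)} + j{\left(-44 \right)} = \left(1 + 12\right) + 20 = 13 + 20 = 33$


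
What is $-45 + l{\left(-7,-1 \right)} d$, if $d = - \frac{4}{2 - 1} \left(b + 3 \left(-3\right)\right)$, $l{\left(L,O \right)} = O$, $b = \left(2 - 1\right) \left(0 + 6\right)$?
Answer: $-57$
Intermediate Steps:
$b = 6$ ($b = 1 \cdot 6 = 6$)
$d = 12$ ($d = - \frac{4}{2 - 1} \left(6 + 3 \left(-3\right)\right) = - \frac{4}{1} \left(6 - 9\right) = \left(-4\right) 1 \left(-3\right) = \left(-4\right) \left(-3\right) = 12$)
$-45 + l{\left(-7,-1 \right)} d = -45 - 12 = -57$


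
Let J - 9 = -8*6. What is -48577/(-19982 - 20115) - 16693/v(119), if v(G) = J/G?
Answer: 79653261802/1563783 ≈ 50936.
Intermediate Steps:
J = -39 (J = 9 - 8*6 = 9 - 48 = -39)
v(G) = -39/G
-48577/(-19982 - 20115) - 16693/v(119) = -48577/(-19982 - 20115) - 16693/((-39/119)) = -48577/(-40097) - 16693/((-39*1/119)) = -48577*(-1/40097) - 16693/(-39/119) = 48577/40097 - 16693*(-119/39) = 48577/40097 + 1986467/39 = 79653261802/1563783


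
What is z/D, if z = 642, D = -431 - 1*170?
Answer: -642/601 ≈ -1.0682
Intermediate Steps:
D = -601 (D = -431 - 170 = -601)
z/D = 642/(-601) = 642*(-1/601) = -642/601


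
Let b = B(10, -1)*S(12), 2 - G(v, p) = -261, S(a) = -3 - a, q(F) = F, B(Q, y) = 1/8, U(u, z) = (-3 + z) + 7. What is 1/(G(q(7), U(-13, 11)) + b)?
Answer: 8/2089 ≈ 0.0038296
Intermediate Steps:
U(u, z) = 4 + z
B(Q, y) = ⅛
G(v, p) = 263 (G(v, p) = 2 - 1*(-261) = 2 + 261 = 263)
b = -15/8 (b = (-3 - 1*12)/8 = (-3 - 12)/8 = (⅛)*(-15) = -15/8 ≈ -1.8750)
1/(G(q(7), U(-13, 11)) + b) = 1/(263 - 15/8) = 1/(2089/8) = 8/2089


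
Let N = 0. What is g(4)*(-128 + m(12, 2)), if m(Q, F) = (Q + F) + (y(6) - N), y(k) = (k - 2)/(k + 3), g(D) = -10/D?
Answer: 2555/9 ≈ 283.89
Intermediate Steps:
y(k) = (-2 + k)/(3 + k)
m(Q, F) = 4/9 + F + Q (m(Q, F) = (Q + F) + ((-2 + 6)/(3 + 6) - 1*0) = (F + Q) + (4/9 + 0) = (F + Q) + 4/9 = 4/9 + F + Q)
g(4)*(-128 + m(12, 2)) = (-10/4)*(-128 + (4/9 + 2 + 12)) = (-10*1/4)*(-128 + 130/9) = -5/2*(-1022/9) = 2555/9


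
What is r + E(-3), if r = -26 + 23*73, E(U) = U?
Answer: 1650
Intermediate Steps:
r = 1653 (r = -26 + 1679 = 1653)
r + E(-3) = 1653 - 3 = 1650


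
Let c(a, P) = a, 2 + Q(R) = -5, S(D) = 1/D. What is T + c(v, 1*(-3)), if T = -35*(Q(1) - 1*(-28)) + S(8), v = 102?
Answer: -5063/8 ≈ -632.88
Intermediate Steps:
Q(R) = -7 (Q(R) = -2 - 5 = -7)
T = -5879/8 (T = -35*(-7 - 1*(-28)) + 1/8 = -35*(-7 + 28) + ⅛ = -35*21 + ⅛ = -735 + ⅛ = -5879/8 ≈ -734.88)
T + c(v, 1*(-3)) = -5879/8 + 102 = -5063/8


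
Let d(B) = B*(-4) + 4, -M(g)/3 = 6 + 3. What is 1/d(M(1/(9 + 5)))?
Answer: 1/112 ≈ 0.0089286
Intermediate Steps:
M(g) = -27 (M(g) = -3*(6 + 3) = -3*9 = -27)
d(B) = 4 - 4*B (d(B) = -4*B + 4 = 4 - 4*B)
1/d(M(1/(9 + 5))) = 1/(4 - 4*(-27)) = 1/(4 + 108) = 1/112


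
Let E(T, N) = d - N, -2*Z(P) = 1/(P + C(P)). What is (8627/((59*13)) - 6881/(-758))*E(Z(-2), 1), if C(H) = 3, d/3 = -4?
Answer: -11816993/44722 ≈ -264.23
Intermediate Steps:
d = -12 (d = 3*(-4) = -12)
Z(P) = -1/(2*(3 + P)) (Z(P) = -1/(2*(P + 3)) = -1/(2*(3 + P)))
E(T, N) = -12 - N
(8627/((59*13)) - 6881/(-758))*E(Z(-2), 1) = (8627/((59*13)) - 6881/(-758))*(-12 - 1*1) = (8627/767 - 6881*(-1/758))*(-12 - 1) = (8627*(1/767) + 6881/758)*(-13) = (8627/767 + 6881/758)*(-13) = (11816993/581386)*(-13) = -11816993/44722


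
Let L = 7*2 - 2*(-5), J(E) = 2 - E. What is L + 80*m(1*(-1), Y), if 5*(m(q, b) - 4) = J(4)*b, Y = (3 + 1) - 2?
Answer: 280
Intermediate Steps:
L = 24 (L = 14 + 10 = 24)
Y = 2 (Y = 4 - 2 = 2)
m(q, b) = 4 - 2*b/5 (m(q, b) = 4 + ((2 - 1*4)*b)/5 = 4 + ((2 - 4)*b)/5 = 4 + (-2*b)/5 = 4 - 2*b/5)
L + 80*m(1*(-1), Y) = 24 + 80*(4 - ⅖*2) = 24 + 80*(4 - ⅘) = 24 + 80*(16/5) = 24 + 256 = 280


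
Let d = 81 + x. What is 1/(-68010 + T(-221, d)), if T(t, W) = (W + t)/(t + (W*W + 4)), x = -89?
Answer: -153/10405301 ≈ -1.4704e-5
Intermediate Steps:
d = -8 (d = 81 - 89 = -8)
T(t, W) = (W + t)/(4 + t + W**2) (T(t, W) = (W + t)/(t + (W**2 + 4)) = (W + t)/(t + (4 + W**2)) = (W + t)/(4 + t + W**2))
1/(-68010 + T(-221, d)) = 1/(-68010 + (-8 - 221)/(4 - 221 + (-8)**2)) = 1/(-68010 - 229/(4 - 221 + 64)) = 1/(-68010 - 229/(-153)) = 1/(-68010 - 1/153*(-229)) = 1/(-68010 + 229/153) = 1/(-10405301/153) = -153/10405301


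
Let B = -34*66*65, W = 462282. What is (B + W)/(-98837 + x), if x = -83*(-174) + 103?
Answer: -158211/42146 ≈ -3.7539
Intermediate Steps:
B = -145860 (B = -2244*65 = -145860)
x = 14545 (x = 14442 + 103 = 14545)
(B + W)/(-98837 + x) = (-145860 + 462282)/(-98837 + 14545) = 316422/(-84292) = 316422*(-1/84292) = -158211/42146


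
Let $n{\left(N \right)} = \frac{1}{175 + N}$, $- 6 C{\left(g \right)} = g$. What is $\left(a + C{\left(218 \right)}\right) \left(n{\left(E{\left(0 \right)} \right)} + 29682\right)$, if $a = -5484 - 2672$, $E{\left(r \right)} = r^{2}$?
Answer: $- \frac{18237366361}{75} \approx -2.4316 \cdot 10^{8}$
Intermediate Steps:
$C{\left(g \right)} = - \frac{g}{6}$
$a = -8156$ ($a = -5484 - 2672 = -8156$)
$\left(a + C{\left(218 \right)}\right) \left(n{\left(E{\left(0 \right)} \right)} + 29682\right) = \left(-8156 - \frac{109}{3}\right) \left(\frac{1}{175 + 0^{2}} + 29682\right) = \left(-8156 - \frac{109}{3}\right) \left(\frac{1}{175 + 0} + 29682\right) = - \frac{24577 \left(\frac{1}{175} + 29682\right)}{3} = \left(- \frac{24577}{3}\right) \frac{5194351}{175} = - \frac{18237366361}{75}$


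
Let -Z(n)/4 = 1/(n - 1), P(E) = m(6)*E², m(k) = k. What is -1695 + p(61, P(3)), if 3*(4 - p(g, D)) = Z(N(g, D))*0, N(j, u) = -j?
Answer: -1691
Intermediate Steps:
P(E) = 6*E²
Z(n) = -4/(-1 + n) (Z(n) = -4/(n - 1) = -4/(-1 + n))
p(g, D) = 4 (p(g, D) = 4 - (-4/(-1 - g))*0/3 = 4 - ⅓*0 = 4 + 0 = 4)
-1695 + p(61, P(3)) = -1695 + 4 = -1691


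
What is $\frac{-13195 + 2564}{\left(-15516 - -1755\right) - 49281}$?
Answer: $\frac{10631}{63042} \approx 0.16863$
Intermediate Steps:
$\frac{-13195 + 2564}{\left(-15516 - -1755\right) - 49281} = - \frac{10631}{\left(-15516 + 1755\right) - 49281} = - \frac{10631}{-13761 - 49281} = - \frac{10631}{-63042} = \left(-10631\right) \left(- \frac{1}{63042}\right) = \frac{10631}{63042}$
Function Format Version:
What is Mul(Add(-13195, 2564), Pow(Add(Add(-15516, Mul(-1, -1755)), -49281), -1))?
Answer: Rational(10631, 63042) ≈ 0.16863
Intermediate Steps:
Mul(Add(-13195, 2564), Pow(Add(Add(-15516, Mul(-1, -1755)), -49281), -1)) = Mul(-10631, Pow(Add(Add(-15516, 1755), -49281), -1)) = Mul(-10631, Pow(Add(-13761, -49281), -1)) = Mul(-10631, Pow(-63042, -1)) = Mul(-10631, Rational(-1, 63042)) = Rational(10631, 63042)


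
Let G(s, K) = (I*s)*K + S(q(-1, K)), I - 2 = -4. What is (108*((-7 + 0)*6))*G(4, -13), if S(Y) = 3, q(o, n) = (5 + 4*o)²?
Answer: -485352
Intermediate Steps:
I = -2 (I = 2 - 4 = -2)
G(s, K) = 3 - 2*K*s (G(s, K) = (-2*s)*K + 3 = -2*K*s + 3 = 3 - 2*K*s)
(108*((-7 + 0)*6))*G(4, -13) = (108*((-7 + 0)*6))*(3 - 2*(-13)*4) = (108*(-7*6))*(3 + 104) = (108*(-42))*107 = -4536*107 = -485352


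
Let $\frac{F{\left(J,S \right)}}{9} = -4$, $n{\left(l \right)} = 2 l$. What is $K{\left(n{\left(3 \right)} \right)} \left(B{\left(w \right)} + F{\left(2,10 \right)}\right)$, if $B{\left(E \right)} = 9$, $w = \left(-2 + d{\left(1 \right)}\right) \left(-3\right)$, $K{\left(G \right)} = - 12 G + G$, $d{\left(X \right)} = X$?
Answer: $1782$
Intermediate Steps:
$K{\left(G \right)} = - 11 G$
$F{\left(J,S \right)} = -36$ ($F{\left(J,S \right)} = 9 \left(-4\right) = -36$)
$w = 3$ ($w = \left(-2 + 1\right) \left(-3\right) = \left(-1\right) \left(-3\right) = 3$)
$K{\left(n{\left(3 \right)} \right)} \left(B{\left(w \right)} + F{\left(2,10 \right)}\right) = - 11 \cdot 2 \cdot 3 \left(9 - 36\right) = \left(-11\right) 6 \left(-27\right) = \left(-66\right) \left(-27\right) = 1782$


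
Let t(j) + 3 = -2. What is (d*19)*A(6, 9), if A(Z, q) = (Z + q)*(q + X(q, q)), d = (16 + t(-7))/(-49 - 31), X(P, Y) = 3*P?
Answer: -5643/4 ≈ -1410.8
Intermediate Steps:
t(j) = -5 (t(j) = -3 - 2 = -5)
d = -11/80 (d = (16 - 5)/(-49 - 31) = 11/(-80) = 11*(-1/80) = -11/80 ≈ -0.13750)
A(Z, q) = 4*q*(Z + q) (A(Z, q) = (Z + q)*(q + 3*q) = (Z + q)*(4*q) = 4*q*(Z + q))
(d*19)*A(6, 9) = (-11/80*19)*(4*9*(6 + 9)) = -209*9*15/20 = -209/80*540 = -5643/4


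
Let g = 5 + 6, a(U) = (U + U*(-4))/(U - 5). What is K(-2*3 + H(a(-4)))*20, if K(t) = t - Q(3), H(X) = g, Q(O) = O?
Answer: 40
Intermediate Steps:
a(U) = -3*U/(-5 + U) (a(U) = (U - 4*U)/(-5 + U) = (-3*U)/(-5 + U) = -3*U/(-5 + U))
g = 11
H(X) = 11
K(t) = -3 + t (K(t) = t - 1*3 = t - 3 = -3 + t)
K(-2*3 + H(a(-4)))*20 = (-3 + (-2*3 + 11))*20 = (-3 + (-6 + 11))*20 = (-3 + 5)*20 = 2*20 = 40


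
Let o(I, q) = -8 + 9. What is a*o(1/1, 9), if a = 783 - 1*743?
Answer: 40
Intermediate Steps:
o(I, q) = 1
a = 40 (a = 783 - 743 = 40)
a*o(1/1, 9) = 40*1 = 40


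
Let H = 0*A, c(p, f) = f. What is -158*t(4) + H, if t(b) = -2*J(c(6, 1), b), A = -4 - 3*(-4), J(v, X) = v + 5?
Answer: 1896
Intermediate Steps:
J(v, X) = 5 + v
A = 8 (A = -4 + 12 = 8)
H = 0 (H = 0*8 = 0)
t(b) = -12 (t(b) = -2*(5 + 1) = -2*6 = -12)
-158*t(4) + H = -158*(-12) + 0 = 1896 + 0 = 1896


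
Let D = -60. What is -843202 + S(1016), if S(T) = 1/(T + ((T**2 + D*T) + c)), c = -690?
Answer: -819273613643/971622 ≈ -8.4320e+5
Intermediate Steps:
S(T) = 1/(-690 + T**2 - 59*T) (S(T) = 1/(T + ((T**2 - 60*T) - 690)) = 1/(T + (-690 + T**2 - 60*T)) = 1/(-690 + T**2 - 59*T))
-843202 + S(1016) = -843202 + 1/(-690 + 1016**2 - 59*1016) = -843202 + 1/(-690 + 1032256 - 59944) = -843202 + 1/971622 = -819273613643/971622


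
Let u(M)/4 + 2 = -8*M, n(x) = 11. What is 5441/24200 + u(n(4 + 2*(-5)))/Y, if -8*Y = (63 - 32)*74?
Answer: 41088827/27757400 ≈ 1.4803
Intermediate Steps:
u(M) = -8 - 32*M (u(M) = -8 + 4*(-8*M) = -8 - 32*M)
Y = -1147/4 (Y = -(63 - 32)*74/8 = -31*74/8 = -⅛*2294 = -1147/4 ≈ -286.75)
5441/24200 + u(n(4 + 2*(-5)))/Y = 5441/24200 + (-8 - 32*11)/(-1147/4) = 5441*(1/24200) + (-8 - 352)*(-4/1147) = 5441/24200 - 360*(-4/1147) = 5441/24200 + 1440/1147 = 41088827/27757400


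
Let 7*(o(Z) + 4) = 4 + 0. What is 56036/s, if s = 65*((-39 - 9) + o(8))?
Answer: -98063/5850 ≈ -16.763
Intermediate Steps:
o(Z) = -24/7 (o(Z) = -4 + (4 + 0)/7 = -4 + (⅐)*4 = -4 + 4/7 = -24/7)
s = -23400/7 (s = 65*((-39 - 9) - 24/7) = 65*(-48 - 24/7) = 65*(-360/7) = -23400/7 ≈ -3342.9)
56036/s = 56036/(-23400/7) = 56036*(-7/23400) = -98063/5850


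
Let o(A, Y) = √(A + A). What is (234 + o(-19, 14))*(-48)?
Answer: -11232 - 48*I*√38 ≈ -11232.0 - 295.89*I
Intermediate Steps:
o(A, Y) = √2*√A (o(A, Y) = √(2*A) = √2*√A)
(234 + o(-19, 14))*(-48) = (234 + √2*√(-19))*(-48) = (234 + √2*(I*√19))*(-48) = (234 + I*√38)*(-48) = -11232 - 48*I*√38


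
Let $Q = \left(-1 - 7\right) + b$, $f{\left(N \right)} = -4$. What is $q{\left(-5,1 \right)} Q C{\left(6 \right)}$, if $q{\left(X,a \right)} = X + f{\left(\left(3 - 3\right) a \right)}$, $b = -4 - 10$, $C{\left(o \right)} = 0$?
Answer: $0$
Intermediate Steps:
$b = -14$ ($b = -4 - 10 = -14$)
$q{\left(X,a \right)} = -4 + X$ ($q{\left(X,a \right)} = X - 4 = -4 + X$)
$Q = -22$ ($Q = \left(-1 - 7\right) - 14 = -8 - 14 = -22$)
$q{\left(-5,1 \right)} Q C{\left(6 \right)} = \left(-4 - 5\right) \left(-22\right) 0 = \left(-9\right) \left(-22\right) 0 = 198 \cdot 0 = 0$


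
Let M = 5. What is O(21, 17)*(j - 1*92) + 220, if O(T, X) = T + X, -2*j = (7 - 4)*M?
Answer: -3561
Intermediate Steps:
j = -15/2 (j = -(7 - 4)*5/2 = -3*5/2 = -1/2*15 = -15/2 ≈ -7.5000)
O(21, 17)*(j - 1*92) + 220 = (21 + 17)*(-15/2 - 1*92) + 220 = 38*(-15/2 - 92) + 220 = 38*(-199/2) + 220 = -3781 + 220 = -3561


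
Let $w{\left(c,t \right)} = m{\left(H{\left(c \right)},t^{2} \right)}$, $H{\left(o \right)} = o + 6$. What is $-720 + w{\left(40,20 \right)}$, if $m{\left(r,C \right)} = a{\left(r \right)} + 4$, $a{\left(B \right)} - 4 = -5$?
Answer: $-717$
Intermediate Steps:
$H{\left(o \right)} = 6 + o$
$a{\left(B \right)} = -1$ ($a{\left(B \right)} = 4 - 5 = -1$)
$m{\left(r,C \right)} = 3$ ($m{\left(r,C \right)} = -1 + 4 = 3$)
$w{\left(c,t \right)} = 3$
$-720 + w{\left(40,20 \right)} = -720 + 3 = -717$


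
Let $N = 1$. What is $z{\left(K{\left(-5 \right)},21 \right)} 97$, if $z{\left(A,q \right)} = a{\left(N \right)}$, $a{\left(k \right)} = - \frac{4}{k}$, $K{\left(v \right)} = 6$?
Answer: $-388$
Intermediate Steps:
$z{\left(A,q \right)} = -4$ ($z{\left(A,q \right)} = - \frac{4}{1} = \left(-4\right) 1 = -4$)
$z{\left(K{\left(-5 \right)},21 \right)} 97 = \left(-4\right) 97 = -388$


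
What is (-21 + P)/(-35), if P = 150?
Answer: -129/35 ≈ -3.6857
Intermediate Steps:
(-21 + P)/(-35) = (-21 + 150)/(-35) = 129*(-1/35) = -129/35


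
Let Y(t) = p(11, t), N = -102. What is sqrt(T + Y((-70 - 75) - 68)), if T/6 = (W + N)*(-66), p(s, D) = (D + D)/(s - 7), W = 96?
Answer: sqrt(9078)/2 ≈ 47.639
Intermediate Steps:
p(s, D) = 2*D/(-7 + s) (p(s, D) = (2*D)/(-7 + s) = 2*D/(-7 + s))
Y(t) = t/2 (Y(t) = 2*t/(-7 + 11) = 2*t/4 = 2*t*(1/4) = t/2)
T = 2376 (T = 6*((96 - 102)*(-66)) = 6*(-6*(-66)) = 6*396 = 2376)
sqrt(T + Y((-70 - 75) - 68)) = sqrt(2376 + ((-70 - 75) - 68)/2) = sqrt(2376 + (-145 - 68)/2) = sqrt(2376 + (1/2)*(-213)) = sqrt(2376 - 213/2) = sqrt(4539/2) = sqrt(9078)/2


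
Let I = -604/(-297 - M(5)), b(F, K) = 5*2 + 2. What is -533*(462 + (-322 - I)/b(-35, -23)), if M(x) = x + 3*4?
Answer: -36401768/157 ≈ -2.3186e+5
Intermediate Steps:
M(x) = 12 + x (M(x) = x + 12 = 12 + x)
b(F, K) = 12 (b(F, K) = 10 + 2 = 12)
I = 302/157 (I = -604/(-297 - (12 + 5)) = -604/(-297 - 1*17) = -604/(-297 - 17) = -604/(-314) = -604*(-1/314) = 302/157 ≈ 1.9236)
-533*(462 + (-322 - I)/b(-35, -23)) = -533*(462 + (-322 - 1*302/157)/12) = -533*(462 + (-322 - 302/157)*(1/12)) = -533*(462 - 50856/157*1/12) = -533*(462 - 4238/157) = -533*68296/157 = -36401768/157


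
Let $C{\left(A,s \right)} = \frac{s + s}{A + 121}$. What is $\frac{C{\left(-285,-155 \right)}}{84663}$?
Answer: $\frac{155}{6942366} \approx 2.2327 \cdot 10^{-5}$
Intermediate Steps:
$C{\left(A,s \right)} = \frac{2 s}{121 + A}$
$\frac{C{\left(-285,-155 \right)}}{84663} = \frac{2 \left(-155\right) \frac{1}{121 - 285}}{84663} = 2 \left(-155\right) \frac{1}{-164} \cdot \frac{1}{84663} = 2 \left(-155\right) \left(- \frac{1}{164}\right) \frac{1}{84663} = \frac{155}{82} \cdot \frac{1}{84663} = \frac{155}{6942366}$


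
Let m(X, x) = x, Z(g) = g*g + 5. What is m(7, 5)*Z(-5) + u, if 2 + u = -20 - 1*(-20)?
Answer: 148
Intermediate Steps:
Z(g) = 5 + g² (Z(g) = g² + 5 = 5 + g²)
u = -2 (u = -2 + (-20 - 1*(-20)) = -2 + (-20 + 20) = -2 + 0 = -2)
m(7, 5)*Z(-5) + u = 5*(5 + (-5)²) - 2 = 5*(5 + 25) - 2 = 5*30 - 2 = 150 - 2 = 148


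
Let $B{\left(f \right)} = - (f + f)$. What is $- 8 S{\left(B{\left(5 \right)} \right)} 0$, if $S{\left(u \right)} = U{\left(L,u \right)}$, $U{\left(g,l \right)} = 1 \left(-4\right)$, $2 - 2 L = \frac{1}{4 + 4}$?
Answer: $0$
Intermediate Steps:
$L = \frac{15}{16}$ ($L = 1 - \frac{1}{2 \left(4 + 4\right)} = 1 - \frac{1}{2 \cdot 8} = 1 - \frac{1}{16} = \frac{15}{16} \approx 0.9375$)
$B{\left(f \right)} = - 2 f$
$U{\left(g,l \right)} = -4$
$S{\left(u \right)} = -4$
$- 8 S{\left(B{\left(5 \right)} \right)} 0 = \left(-8\right) \left(-4\right) 0 = 32 \cdot 0 = 0$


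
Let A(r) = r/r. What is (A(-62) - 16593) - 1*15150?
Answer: -31742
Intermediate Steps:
A(r) = 1
(A(-62) - 16593) - 1*15150 = (1 - 16593) - 1*15150 = -16592 - 15150 = -31742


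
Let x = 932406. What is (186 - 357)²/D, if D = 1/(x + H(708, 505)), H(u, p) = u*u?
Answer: 41921944470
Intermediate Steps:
H(u, p) = u²
D = 1/1433670 (D = 1/(932406 + 708²) = 1/(932406 + 501264) = 1/1433670 ≈ 6.9751e-7)
(186 - 357)²/D = (186 - 357)²/(1/1433670) = (-171)²*1433670 = 29241*1433670 = 41921944470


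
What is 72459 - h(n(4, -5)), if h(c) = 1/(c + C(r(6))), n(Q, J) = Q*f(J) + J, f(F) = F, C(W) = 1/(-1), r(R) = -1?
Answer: 1883935/26 ≈ 72459.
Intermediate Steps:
C(W) = -1
n(Q, J) = J + J*Q (n(Q, J) = Q*J + J = J*Q + J = J + J*Q)
h(c) = 1/(-1 + c) (h(c) = 1/(c - 1) = 1/(-1 + c))
72459 - h(n(4, -5)) = 72459 - 1/(-1 - 5*(1 + 4)) = 72459 - 1/(-1 - 5*5) = 72459 - 1/(-1 - 25) = 72459 - 1/(-26) = 72459 - 1*(-1/26) = 72459 + 1/26 = 1883935/26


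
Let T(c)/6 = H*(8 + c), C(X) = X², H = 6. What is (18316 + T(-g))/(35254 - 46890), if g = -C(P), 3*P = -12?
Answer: -4795/2909 ≈ -1.6483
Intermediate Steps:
P = -4 (P = (⅓)*(-12) = -4)
g = -16 (g = -1*(-4)² = -1*16 = -16)
T(c) = 288 + 36*c (T(c) = 6*(6*(8 + c)) = 6*(48 + 6*c) = 288 + 36*c)
(18316 + T(-g))/(35254 - 46890) = (18316 + (288 + 36*(-1*(-16))))/(35254 - 46890) = (18316 + (288 + 36*16))/(-11636) = (18316 + (288 + 576))*(-1/11636) = (18316 + 864)*(-1/11636) = 19180*(-1/11636) = -4795/2909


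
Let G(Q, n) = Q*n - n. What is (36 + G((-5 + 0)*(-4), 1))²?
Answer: 3025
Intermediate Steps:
G(Q, n) = -n + Q*n
(36 + G((-5 + 0)*(-4), 1))² = (36 + 1*(-1 + (-5 + 0)*(-4)))² = (36 + 1*(-1 - 5*(-4)))² = (36 + 1*(-1 + 20))² = (36 + 1*19)² = (36 + 19)² = 55² = 3025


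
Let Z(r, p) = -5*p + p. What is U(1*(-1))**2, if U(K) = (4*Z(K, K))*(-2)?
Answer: 1024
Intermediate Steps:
Z(r, p) = -4*p
U(K) = 32*K (U(K) = (4*(-4*K))*(-2) = -16*K*(-2) = 32*K)
U(1*(-1))**2 = (32*(1*(-1)))**2 = (32*(-1))**2 = (-32)**2 = 1024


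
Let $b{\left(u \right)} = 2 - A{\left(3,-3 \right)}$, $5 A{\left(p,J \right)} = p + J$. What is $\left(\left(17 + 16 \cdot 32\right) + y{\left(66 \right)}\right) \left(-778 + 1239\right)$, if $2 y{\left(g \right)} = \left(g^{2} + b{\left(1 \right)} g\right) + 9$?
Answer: $\frac{2560855}{2} \approx 1.2804 \cdot 10^{6}$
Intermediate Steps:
$A{\left(p,J \right)} = \frac{J}{5} + \frac{p}{5}$ ($A{\left(p,J \right)} = \frac{p + J}{5} = \frac{J + p}{5} = \frac{J}{5} + \frac{p}{5}$)
$b{\left(u \right)} = 2$ ($b{\left(u \right)} = 2 - \left(\frac{1}{5} \left(-3\right) + \frac{1}{5} \cdot 3\right) = 2 - \left(- \frac{3}{5} + \frac{3}{5}\right) = 2 - 0 = 2 + 0 = 2$)
$y{\left(g \right)} = \frac{9}{2} + g + \frac{g^{2}}{2}$ ($y{\left(g \right)} = \frac{\left(g^{2} + 2 g\right) + 9}{2} = \frac{9 + g^{2} + 2 g}{2} = \frac{9}{2} + g + \frac{g^{2}}{2}$)
$\left(\left(17 + 16 \cdot 32\right) + y{\left(66 \right)}\right) \left(-778 + 1239\right) = \left(\left(17 + 16 \cdot 32\right) + \left(\frac{9}{2} + 66 + \frac{66^{2}}{2}\right)\right) \left(-778 + 1239\right) = \left(\left(17 + 512\right) + \left(\frac{9}{2} + 66 + \frac{1}{2} \cdot 4356\right)\right) 461 = \left(529 + \left(\frac{9}{2} + 66 + 2178\right)\right) 461 = \left(529 + \frac{4497}{2}\right) 461 = \frac{5555}{2} \cdot 461 = \frac{2560855}{2}$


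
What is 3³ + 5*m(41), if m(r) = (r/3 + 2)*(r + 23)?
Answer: 15121/3 ≈ 5040.3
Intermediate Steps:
m(r) = (2 + r/3)*(23 + r) (m(r) = (r*(⅓) + 2)*(23 + r) = (r/3 + 2)*(23 + r) = (2 + r/3)*(23 + r))
3³ + 5*m(41) = 3³ + 5*(46 + (⅓)*41² + (29/3)*41) = 27 + 5*(46 + (⅓)*1681 + 1189/3) = 27 + 5*(46 + 1681/3 + 1189/3) = 27 + 5*(3008/3) = 27 + 15040/3 = 15121/3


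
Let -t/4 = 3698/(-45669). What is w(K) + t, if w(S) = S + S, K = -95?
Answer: -8662318/45669 ≈ -189.68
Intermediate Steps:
t = 14792/45669 (t = -14792/(-45669) = -14792*(-1)/45669 = -4*(-3698/45669) = 14792/45669 ≈ 0.32390)
w(S) = 2*S
w(K) + t = 2*(-95) + 14792/45669 = -190 + 14792/45669 = -8662318/45669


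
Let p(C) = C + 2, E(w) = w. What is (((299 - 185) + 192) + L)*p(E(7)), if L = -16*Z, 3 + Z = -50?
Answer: 10386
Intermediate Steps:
Z = -53 (Z = -3 - 50 = -53)
p(C) = 2 + C
L = 848 (L = -16*(-53) = 848)
(((299 - 185) + 192) + L)*p(E(7)) = (((299 - 185) + 192) + 848)*(2 + 7) = ((114 + 192) + 848)*9 = (306 + 848)*9 = 1154*9 = 10386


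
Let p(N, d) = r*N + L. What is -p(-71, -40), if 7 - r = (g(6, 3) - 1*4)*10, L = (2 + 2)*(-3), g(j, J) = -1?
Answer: 4059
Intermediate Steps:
L = -12 (L = 4*(-3) = -12)
r = 57 (r = 7 - (-1 - 1*4)*10 = 7 - (-1 - 4)*10 = 7 - (-5)*10 = 7 - 1*(-50) = 7 + 50 = 57)
p(N, d) = -12 + 57*N (p(N, d) = 57*N - 12 = -12 + 57*N)
-p(-71, -40) = -(-12 + 57*(-71)) = -(-12 - 4047) = -1*(-4059) = 4059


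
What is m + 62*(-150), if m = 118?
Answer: -9182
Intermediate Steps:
m + 62*(-150) = 118 + 62*(-150) = 118 - 9300 = -9182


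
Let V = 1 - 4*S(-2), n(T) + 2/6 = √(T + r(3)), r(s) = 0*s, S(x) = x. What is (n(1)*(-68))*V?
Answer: -408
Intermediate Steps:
r(s) = 0
n(T) = -⅓ + √T (n(T) = -⅓ + √(T + 0) = -⅓ + √T)
V = 9 (V = 1 - 4*(-2) = 1 + 8 = 9)
(n(1)*(-68))*V = ((-⅓ + √1)*(-68))*9 = ((-⅓ + 1)*(-68))*9 = ((⅔)*(-68))*9 = -136/3*9 = -408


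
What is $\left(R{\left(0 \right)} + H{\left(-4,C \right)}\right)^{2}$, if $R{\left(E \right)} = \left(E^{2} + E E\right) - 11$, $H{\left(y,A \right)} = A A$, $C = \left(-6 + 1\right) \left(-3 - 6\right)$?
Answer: $4056196$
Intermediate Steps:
$C = 45$ ($C = \left(-5\right) \left(-9\right) = 45$)
$H{\left(y,A \right)} = A^{2}$
$R{\left(E \right)} = -11 + 2 E^{2}$ ($R{\left(E \right)} = \left(E^{2} + E^{2}\right) - 11 = 2 E^{2} - 11 = -11 + 2 E^{2}$)
$\left(R{\left(0 \right)} + H{\left(-4,C \right)}\right)^{2} = \left(\left(-11 + 2 \cdot 0^{2}\right) + 45^{2}\right)^{2} = \left(\left(-11 + 2 \cdot 0\right) + 2025\right)^{2} = \left(\left(-11 + 0\right) + 2025\right)^{2} = \left(-11 + 2025\right)^{2} = 2014^{2} = 4056196$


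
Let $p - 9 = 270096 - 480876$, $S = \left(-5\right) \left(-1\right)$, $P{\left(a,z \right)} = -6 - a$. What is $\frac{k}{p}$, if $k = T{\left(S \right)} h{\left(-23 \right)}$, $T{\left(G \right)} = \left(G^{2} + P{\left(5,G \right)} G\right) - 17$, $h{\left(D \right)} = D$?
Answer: $- \frac{1081}{210771} \approx -0.0051288$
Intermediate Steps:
$S = 5$
$T{\left(G \right)} = -17 + G^{2} - 11 G$ ($T{\left(G \right)} = \left(G^{2} + \left(-6 - 5\right) G\right) - 17 = \left(G^{2} - 11 G\right) - 17 = -17 + G^{2} - 11 G$)
$p = -210771$ ($p = 9 + \left(270096 - 480876\right) = 9 - 210780 = -210771$)
$k = 1081$ ($k = \left(-17 + 5^{2} - 55\right) \left(-23\right) = \left(-17 + 25 - 55\right) \left(-23\right) = \left(-47\right) \left(-23\right) = 1081$)
$\frac{k}{p} = \frac{1081}{-210771} = 1081 \left(- \frac{1}{210771}\right) = - \frac{1081}{210771}$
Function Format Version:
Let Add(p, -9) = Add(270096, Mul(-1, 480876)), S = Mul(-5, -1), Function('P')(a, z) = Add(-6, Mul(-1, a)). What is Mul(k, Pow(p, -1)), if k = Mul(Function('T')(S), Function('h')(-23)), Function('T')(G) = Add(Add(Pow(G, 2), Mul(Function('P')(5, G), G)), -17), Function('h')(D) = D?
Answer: Rational(-1081, 210771) ≈ -0.0051288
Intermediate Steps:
S = 5
Function('T')(G) = Add(-17, Pow(G, 2), Mul(-11, G)) (Function('T')(G) = Add(Add(Pow(G, 2), Mul(Add(-6, Mul(-1, 5)), G)), -17) = Add(Add(Pow(G, 2), Mul(Add(-6, -5), G)), -17) = Add(Add(Pow(G, 2), Mul(-11, G)), -17) = Add(-17, Pow(G, 2), Mul(-11, G)))
p = -210771 (p = Add(9, Add(270096, Mul(-1, 480876))) = Add(9, Add(270096, -480876)) = Add(9, -210780) = -210771)
k = 1081 (k = Mul(Add(-17, Pow(5, 2), Mul(-11, 5)), -23) = Mul(Add(-17, 25, -55), -23) = Mul(-47, -23) = 1081)
Mul(k, Pow(p, -1)) = Mul(1081, Pow(-210771, -1)) = Mul(1081, Rational(-1, 210771)) = Rational(-1081, 210771)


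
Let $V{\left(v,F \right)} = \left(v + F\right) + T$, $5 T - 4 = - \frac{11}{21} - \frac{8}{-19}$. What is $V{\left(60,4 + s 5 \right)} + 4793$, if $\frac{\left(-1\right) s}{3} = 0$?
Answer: $\frac{1938254}{399} \approx 4857.8$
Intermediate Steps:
$s = 0$ ($s = \left(-3\right) 0 = 0$)
$T = \frac{311}{399}$ ($T = \frac{4}{5} + \frac{- \frac{11}{21} - \frac{8}{-19}}{5} = \frac{4}{5} + \frac{\left(-11\right) \frac{1}{21} - - \frac{8}{19}}{5} = \frac{4}{5} + \frac{- \frac{11}{21} + \frac{8}{19}}{5} = \frac{4}{5} + \frac{1}{5} \left(- \frac{41}{399}\right) = \frac{4}{5} - \frac{41}{1995} = \frac{311}{399} \approx 0.77945$)
$V{\left(v,F \right)} = \frac{311}{399} + F + v$ ($V{\left(v,F \right)} = \left(v + F\right) + \frac{311}{399} = \left(F + v\right) + \frac{311}{399} = \frac{311}{399} + F + v$)
$V{\left(60,4 + s 5 \right)} + 4793 = \left(\frac{311}{399} + \left(4 + 0 \cdot 5\right) + 60\right) + 4793 = \left(\frac{311}{399} + \left(4 + 0\right) + 60\right) + 4793 = \left(\frac{311}{399} + 4 + 60\right) + 4793 = \frac{25847}{399} + 4793 = \frac{1938254}{399}$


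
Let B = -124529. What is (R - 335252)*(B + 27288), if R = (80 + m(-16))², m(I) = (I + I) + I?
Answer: 32500664948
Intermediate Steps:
m(I) = 3*I (m(I) = 2*I + I = 3*I)
R = 1024 (R = (80 + 3*(-16))² = (80 - 48)² = 32² = 1024)
(R - 335252)*(B + 27288) = (1024 - 335252)*(-124529 + 27288) = -334228*(-97241) = 32500664948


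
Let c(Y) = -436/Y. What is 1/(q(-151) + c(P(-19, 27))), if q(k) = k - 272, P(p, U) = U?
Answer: -27/11857 ≈ -0.0022771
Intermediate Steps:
q(k) = -272 + k
1/(q(-151) + c(P(-19, 27))) = 1/((-272 - 151) - 436/27) = 1/(-423 - 436*1/27) = 1/(-423 - 436/27) = 1/(-11857/27) = -27/11857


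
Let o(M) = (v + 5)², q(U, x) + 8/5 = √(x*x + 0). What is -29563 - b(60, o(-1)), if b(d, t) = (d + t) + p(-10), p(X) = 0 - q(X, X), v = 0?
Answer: -148198/5 ≈ -29640.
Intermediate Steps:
q(U, x) = -8/5 + √(x²) (q(U, x) = -8/5 + √(x*x + 0) = -8/5 + √(x² + 0) = -8/5 + √(x²))
p(X) = 8/5 - √(X²) (p(X) = 0 - (-8/5 + √(X²)) = 0 + (8/5 - √(X²)) = 8/5 - √(X²))
o(M) = 25 (o(M) = (0 + 5)² = 5² = 25)
b(d, t) = -42/5 + d + t (b(d, t) = (d + t) + (8/5 - √((-10)²)) = (d + t) + (8/5 - √100) = (d + t) + (8/5 - 1*10) = (d + t) + (8/5 - 10) = (d + t) - 42/5 = -42/5 + d + t)
-29563 - b(60, o(-1)) = -29563 - (-42/5 + 60 + 25) = -29563 - 1*383/5 = -29563 - 383/5 = -148198/5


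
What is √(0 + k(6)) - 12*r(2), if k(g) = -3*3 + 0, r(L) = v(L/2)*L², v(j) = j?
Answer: -48 + 3*I ≈ -48.0 + 3.0*I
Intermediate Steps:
r(L) = L³/2 (r(L) = (L/2)*L² = L³/2)
k(g) = -9 (k(g) = -9 + 0 = -9)
√(0 + k(6)) - 12*r(2) = √(0 - 9) - 6*2³ = √(-9) - 6*8 = 3*I - 12*4 = 3*I - 48 = -48 + 3*I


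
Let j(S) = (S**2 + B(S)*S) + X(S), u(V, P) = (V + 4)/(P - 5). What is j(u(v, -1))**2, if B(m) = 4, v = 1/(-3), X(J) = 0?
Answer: 450241/104976 ≈ 4.2890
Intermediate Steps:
v = -1/3 ≈ -0.33333
u(V, P) = (4 + V)/(-5 + P)
j(S) = S**2 + 4*S (j(S) = (S**2 + 4*S) + 0 = S**2 + 4*S)
j(u(v, -1))**2 = (((4 - 1/3)/(-5 - 1))*(4 + (4 - 1/3)/(-5 - 1)))**2 = (((11/3)/(-6))*(4 + (11/3)/(-6)))**2 = ((-1/6*11/3)*(4 - 1/6*11/3))**2 = (-11*(4 - 11/18)/18)**2 = (-11/18*61/18)**2 = (-671/324)**2 = 450241/104976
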